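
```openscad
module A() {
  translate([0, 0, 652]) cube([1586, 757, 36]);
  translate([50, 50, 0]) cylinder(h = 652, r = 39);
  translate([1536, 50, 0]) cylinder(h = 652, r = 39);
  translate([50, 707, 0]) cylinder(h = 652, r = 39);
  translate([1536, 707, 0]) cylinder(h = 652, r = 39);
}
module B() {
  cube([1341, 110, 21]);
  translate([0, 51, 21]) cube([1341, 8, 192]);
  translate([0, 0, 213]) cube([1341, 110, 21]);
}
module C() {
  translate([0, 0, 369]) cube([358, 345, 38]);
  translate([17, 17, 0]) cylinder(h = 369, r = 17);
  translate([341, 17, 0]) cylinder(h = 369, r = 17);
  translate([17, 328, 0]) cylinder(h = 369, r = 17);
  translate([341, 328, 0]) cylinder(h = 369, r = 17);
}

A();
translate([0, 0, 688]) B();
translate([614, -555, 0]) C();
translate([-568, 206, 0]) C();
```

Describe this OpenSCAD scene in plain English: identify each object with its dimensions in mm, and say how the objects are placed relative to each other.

A is a table with a 1586×757 mm rectangular top, 36 mm thick, top surface at z = 688 mm, supported by four round legs of 78 mm diameter, each leg's bounding box inset 11 mm from the nearest pair of top edges, running from the floor.

B is an I-beam lying along x, 1341 mm long. Overall section height 234 mm. Two flanges 110 mm wide (y) and 21 mm thick, one on the floor and one at the top; a web 8 mm thick runs between them, centred on the flange width.

C is a four-legged stool. The seat is a 358×345×38 mm slab whose top surface is at z = 407 mm; four round legs, each 34 mm in diameter, run from the floor (z = 0) to the underside of the seat, each leg's axis is inset half a diameter from the nearest pair of seat edges (so the leg's bounding box is flush with the corner).

The I-beam is on top of the table. Two stools sit around the table at the −y, −x sides.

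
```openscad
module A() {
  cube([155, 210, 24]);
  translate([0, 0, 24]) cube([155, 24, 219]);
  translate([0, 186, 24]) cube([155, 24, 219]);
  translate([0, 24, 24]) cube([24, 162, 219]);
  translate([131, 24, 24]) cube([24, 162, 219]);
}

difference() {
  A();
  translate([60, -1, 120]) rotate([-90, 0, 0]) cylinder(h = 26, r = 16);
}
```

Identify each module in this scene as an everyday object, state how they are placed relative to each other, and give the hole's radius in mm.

The subtracted cylinder has r = 16 mm.

A is an open box. The open box has a circular hole through its front wall. The hole's radius is 16 mm.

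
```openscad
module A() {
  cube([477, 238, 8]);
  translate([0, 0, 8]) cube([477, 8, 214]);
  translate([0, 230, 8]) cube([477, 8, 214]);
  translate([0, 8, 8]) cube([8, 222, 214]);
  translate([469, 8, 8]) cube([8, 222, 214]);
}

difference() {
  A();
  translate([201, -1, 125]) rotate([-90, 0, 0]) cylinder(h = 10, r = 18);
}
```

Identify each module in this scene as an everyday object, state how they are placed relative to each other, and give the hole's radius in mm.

The subtracted cylinder has r = 18 mm.

A is an open box. The open box has a circular hole through its front wall. The hole's radius is 18 mm.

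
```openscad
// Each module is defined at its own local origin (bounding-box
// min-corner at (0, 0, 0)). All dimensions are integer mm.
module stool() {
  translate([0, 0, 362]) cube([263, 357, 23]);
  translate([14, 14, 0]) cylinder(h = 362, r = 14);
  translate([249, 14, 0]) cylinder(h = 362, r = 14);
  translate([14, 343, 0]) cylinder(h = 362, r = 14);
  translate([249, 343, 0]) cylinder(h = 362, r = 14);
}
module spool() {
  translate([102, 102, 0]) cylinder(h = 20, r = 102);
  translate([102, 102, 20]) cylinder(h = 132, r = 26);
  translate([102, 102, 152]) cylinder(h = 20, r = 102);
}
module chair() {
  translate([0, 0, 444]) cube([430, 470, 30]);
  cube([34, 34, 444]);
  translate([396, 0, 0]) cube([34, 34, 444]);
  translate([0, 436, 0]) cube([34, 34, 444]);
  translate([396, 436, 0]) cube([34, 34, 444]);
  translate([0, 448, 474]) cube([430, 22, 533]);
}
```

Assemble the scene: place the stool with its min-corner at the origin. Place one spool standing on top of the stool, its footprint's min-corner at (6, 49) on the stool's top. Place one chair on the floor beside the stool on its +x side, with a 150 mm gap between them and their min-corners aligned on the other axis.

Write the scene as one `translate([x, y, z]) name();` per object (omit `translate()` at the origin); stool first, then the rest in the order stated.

stool();
translate([6, 49, 385]) spool();
translate([413, 0, 0]) chair();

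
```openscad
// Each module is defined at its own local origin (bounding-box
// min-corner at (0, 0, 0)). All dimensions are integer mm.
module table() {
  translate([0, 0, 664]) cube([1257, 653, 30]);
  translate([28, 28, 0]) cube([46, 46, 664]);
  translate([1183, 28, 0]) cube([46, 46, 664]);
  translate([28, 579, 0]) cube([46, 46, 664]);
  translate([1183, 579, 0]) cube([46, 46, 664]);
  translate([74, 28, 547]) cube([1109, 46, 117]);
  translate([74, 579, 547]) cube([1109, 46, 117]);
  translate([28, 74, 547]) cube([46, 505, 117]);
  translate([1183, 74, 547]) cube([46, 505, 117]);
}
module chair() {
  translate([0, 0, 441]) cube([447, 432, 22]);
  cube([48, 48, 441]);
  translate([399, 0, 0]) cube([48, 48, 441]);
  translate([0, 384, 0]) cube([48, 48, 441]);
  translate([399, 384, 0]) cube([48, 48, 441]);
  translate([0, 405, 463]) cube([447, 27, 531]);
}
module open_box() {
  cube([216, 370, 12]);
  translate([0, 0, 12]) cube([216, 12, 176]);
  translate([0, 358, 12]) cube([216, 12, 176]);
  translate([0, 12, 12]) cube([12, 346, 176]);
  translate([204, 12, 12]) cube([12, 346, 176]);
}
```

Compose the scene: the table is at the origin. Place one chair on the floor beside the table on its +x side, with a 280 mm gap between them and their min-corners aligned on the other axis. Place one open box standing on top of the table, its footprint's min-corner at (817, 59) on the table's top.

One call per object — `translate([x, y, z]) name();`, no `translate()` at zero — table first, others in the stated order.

table();
translate([1537, 0, 0]) chair();
translate([817, 59, 694]) open_box();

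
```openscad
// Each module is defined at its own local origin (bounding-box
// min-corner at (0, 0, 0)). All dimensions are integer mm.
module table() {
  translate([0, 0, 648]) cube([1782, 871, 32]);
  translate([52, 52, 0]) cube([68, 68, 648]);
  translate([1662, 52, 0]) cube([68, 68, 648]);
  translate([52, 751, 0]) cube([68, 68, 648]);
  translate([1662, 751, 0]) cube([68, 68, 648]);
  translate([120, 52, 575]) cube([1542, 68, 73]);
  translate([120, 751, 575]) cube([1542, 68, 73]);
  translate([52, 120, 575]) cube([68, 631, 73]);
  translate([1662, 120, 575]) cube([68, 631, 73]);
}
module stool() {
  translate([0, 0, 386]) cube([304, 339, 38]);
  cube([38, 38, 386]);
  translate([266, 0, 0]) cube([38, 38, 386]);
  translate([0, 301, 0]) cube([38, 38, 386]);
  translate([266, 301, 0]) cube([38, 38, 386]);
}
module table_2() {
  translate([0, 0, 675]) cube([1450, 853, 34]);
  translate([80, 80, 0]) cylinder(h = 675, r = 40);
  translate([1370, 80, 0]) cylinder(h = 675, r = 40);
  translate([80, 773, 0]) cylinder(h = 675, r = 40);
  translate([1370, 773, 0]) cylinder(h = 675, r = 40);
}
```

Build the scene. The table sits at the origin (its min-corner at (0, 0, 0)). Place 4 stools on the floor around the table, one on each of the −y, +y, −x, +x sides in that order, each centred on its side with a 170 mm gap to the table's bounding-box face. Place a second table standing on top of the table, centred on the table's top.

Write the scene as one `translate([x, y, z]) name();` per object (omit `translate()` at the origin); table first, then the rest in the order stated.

table();
translate([739, -509, 0]) stool();
translate([739, 1041, 0]) stool();
translate([-474, 266, 0]) stool();
translate([1952, 266, 0]) stool();
translate([166, 9, 680]) table_2();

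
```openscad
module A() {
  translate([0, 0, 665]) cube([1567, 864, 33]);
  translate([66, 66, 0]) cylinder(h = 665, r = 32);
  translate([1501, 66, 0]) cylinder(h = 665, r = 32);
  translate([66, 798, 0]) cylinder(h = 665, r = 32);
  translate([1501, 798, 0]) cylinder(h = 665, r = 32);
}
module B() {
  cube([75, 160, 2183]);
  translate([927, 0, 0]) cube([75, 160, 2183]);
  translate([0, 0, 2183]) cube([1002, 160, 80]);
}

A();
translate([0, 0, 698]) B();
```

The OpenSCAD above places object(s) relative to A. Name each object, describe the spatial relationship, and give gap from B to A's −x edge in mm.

The door frame's min-x is at 0; the table's min-x is 0; gap = 0 mm.

A is a table. B is a door frame. The door frame is on top of the table. The gap from the door frame to the table's −x edge is 0 mm.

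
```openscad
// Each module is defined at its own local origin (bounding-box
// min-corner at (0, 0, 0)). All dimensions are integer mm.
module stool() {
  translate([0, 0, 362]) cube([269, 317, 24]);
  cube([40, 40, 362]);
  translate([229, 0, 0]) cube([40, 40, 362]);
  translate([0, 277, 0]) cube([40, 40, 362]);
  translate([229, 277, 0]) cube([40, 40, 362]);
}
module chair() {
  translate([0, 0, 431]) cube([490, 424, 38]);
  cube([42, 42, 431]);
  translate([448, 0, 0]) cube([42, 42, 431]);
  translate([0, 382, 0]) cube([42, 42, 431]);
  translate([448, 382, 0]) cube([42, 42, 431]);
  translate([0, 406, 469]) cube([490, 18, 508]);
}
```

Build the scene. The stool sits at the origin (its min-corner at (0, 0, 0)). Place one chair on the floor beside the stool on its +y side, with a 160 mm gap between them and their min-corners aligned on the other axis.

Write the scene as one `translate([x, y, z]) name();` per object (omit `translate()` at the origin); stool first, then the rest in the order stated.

stool();
translate([0, 477, 0]) chair();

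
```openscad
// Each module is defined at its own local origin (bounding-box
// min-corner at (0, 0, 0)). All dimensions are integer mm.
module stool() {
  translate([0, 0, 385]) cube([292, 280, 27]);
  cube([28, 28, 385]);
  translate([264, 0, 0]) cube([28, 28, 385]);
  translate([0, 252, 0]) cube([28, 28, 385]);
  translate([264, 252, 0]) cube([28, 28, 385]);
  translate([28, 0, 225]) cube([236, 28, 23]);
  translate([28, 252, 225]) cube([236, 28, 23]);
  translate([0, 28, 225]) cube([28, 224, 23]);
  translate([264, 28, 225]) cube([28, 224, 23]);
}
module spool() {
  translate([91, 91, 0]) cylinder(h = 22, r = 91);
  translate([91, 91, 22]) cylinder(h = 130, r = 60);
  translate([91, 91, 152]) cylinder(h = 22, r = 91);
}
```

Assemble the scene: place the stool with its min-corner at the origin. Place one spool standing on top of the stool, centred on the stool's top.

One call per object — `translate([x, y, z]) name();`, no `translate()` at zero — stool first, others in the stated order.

stool();
translate([55, 49, 412]) spool();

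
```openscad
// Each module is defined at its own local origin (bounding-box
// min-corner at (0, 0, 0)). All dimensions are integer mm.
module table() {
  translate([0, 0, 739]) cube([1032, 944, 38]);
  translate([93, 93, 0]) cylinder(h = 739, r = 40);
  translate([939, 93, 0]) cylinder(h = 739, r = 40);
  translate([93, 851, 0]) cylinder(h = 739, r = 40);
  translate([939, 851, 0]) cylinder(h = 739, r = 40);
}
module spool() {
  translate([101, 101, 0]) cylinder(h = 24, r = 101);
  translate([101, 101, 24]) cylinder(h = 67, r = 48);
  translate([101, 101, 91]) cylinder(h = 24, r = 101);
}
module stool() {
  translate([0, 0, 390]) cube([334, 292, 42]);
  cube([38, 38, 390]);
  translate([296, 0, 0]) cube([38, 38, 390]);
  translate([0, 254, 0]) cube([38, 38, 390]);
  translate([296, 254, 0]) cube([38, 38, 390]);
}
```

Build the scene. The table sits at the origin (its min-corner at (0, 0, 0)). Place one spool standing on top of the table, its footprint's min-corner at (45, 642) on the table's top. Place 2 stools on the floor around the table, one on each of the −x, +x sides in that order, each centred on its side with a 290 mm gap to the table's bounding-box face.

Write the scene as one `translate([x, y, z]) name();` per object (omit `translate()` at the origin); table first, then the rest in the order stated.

table();
translate([45, 642, 777]) spool();
translate([-624, 326, 0]) stool();
translate([1322, 326, 0]) stool();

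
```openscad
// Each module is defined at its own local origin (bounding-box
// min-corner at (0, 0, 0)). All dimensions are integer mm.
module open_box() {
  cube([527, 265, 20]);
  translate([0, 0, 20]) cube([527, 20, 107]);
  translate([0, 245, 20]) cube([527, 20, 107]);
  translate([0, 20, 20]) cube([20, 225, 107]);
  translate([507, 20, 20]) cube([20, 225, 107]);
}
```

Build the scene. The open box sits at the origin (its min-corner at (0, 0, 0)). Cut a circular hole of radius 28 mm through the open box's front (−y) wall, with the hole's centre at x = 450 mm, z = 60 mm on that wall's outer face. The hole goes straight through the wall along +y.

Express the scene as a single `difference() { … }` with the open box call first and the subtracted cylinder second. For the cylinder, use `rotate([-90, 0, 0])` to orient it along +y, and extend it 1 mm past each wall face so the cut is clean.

difference() {
  open_box();
  translate([450, -1, 60]) rotate([-90, 0, 0]) cylinder(h = 22, r = 28);
}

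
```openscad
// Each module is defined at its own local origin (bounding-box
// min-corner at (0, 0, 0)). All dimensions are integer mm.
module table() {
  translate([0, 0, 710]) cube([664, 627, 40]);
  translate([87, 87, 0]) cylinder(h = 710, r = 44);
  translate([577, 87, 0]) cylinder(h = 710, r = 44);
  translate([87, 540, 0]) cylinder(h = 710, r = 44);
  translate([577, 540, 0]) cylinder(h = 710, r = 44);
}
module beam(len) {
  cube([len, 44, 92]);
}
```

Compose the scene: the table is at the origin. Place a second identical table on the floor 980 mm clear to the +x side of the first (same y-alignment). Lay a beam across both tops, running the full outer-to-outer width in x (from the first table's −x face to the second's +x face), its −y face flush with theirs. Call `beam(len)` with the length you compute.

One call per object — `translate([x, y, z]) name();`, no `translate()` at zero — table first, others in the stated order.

table();
translate([1644, 0, 0]) table();
translate([0, 0, 750]) beam(2308);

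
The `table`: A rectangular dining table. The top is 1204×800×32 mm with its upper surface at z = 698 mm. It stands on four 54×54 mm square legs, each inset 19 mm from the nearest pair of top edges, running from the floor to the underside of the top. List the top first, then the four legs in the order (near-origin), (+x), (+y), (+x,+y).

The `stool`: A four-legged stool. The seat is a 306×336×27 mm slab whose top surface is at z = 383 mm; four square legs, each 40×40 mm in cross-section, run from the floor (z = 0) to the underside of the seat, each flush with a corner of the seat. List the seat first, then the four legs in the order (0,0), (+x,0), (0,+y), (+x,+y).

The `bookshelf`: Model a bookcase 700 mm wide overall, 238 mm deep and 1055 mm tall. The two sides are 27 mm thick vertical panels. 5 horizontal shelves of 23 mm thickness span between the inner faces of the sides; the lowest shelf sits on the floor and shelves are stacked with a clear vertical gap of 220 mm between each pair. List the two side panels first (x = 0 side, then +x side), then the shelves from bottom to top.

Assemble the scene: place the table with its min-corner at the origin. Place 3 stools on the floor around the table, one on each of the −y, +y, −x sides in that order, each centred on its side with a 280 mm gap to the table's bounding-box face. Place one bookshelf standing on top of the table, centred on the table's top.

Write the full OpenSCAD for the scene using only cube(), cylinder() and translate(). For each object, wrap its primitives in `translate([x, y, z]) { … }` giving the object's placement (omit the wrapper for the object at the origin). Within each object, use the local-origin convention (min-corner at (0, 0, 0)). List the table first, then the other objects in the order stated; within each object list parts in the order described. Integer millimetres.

translate([0, 0, 666]) cube([1204, 800, 32]);
translate([19, 19, 0]) cube([54, 54, 666]);
translate([1131, 19, 0]) cube([54, 54, 666]);
translate([19, 727, 0]) cube([54, 54, 666]);
translate([1131, 727, 0]) cube([54, 54, 666]);
translate([449, -616, 0]) {
  translate([0, 0, 356]) cube([306, 336, 27]);
  cube([40, 40, 356]);
  translate([266, 0, 0]) cube([40, 40, 356]);
  translate([0, 296, 0]) cube([40, 40, 356]);
  translate([266, 296, 0]) cube([40, 40, 356]);
}
translate([449, 1080, 0]) {
  translate([0, 0, 356]) cube([306, 336, 27]);
  cube([40, 40, 356]);
  translate([266, 0, 0]) cube([40, 40, 356]);
  translate([0, 296, 0]) cube([40, 40, 356]);
  translate([266, 296, 0]) cube([40, 40, 356]);
}
translate([-586, 232, 0]) {
  translate([0, 0, 356]) cube([306, 336, 27]);
  cube([40, 40, 356]);
  translate([266, 0, 0]) cube([40, 40, 356]);
  translate([0, 296, 0]) cube([40, 40, 356]);
  translate([266, 296, 0]) cube([40, 40, 356]);
}
translate([252, 281, 698]) {
  cube([27, 238, 1055]);
  translate([673, 0, 0]) cube([27, 238, 1055]);
  translate([27, 0, 0]) cube([646, 238, 23]);
  translate([27, 0, 243]) cube([646, 238, 23]);
  translate([27, 0, 486]) cube([646, 238, 23]);
  translate([27, 0, 729]) cube([646, 238, 23]);
  translate([27, 0, 972]) cube([646, 238, 23]);
}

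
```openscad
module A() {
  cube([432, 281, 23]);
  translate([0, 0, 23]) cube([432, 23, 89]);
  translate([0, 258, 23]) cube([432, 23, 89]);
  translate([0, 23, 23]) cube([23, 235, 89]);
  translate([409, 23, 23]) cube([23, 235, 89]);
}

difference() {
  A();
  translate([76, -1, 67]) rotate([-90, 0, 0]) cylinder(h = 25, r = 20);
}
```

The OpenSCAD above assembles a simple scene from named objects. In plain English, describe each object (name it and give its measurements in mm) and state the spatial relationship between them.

A is an open storage box with external size 432×281×112 mm and wall thickness 23 mm (the base is also 23 mm thick). The base covers the whole footprint; the four walls stand on the base, with the y-facing walls full-width and the x-facing walls fitting between their inner faces.

The open box has a circular hole of radius 20 mm through its front wall, centred at (x = 76, z = 67).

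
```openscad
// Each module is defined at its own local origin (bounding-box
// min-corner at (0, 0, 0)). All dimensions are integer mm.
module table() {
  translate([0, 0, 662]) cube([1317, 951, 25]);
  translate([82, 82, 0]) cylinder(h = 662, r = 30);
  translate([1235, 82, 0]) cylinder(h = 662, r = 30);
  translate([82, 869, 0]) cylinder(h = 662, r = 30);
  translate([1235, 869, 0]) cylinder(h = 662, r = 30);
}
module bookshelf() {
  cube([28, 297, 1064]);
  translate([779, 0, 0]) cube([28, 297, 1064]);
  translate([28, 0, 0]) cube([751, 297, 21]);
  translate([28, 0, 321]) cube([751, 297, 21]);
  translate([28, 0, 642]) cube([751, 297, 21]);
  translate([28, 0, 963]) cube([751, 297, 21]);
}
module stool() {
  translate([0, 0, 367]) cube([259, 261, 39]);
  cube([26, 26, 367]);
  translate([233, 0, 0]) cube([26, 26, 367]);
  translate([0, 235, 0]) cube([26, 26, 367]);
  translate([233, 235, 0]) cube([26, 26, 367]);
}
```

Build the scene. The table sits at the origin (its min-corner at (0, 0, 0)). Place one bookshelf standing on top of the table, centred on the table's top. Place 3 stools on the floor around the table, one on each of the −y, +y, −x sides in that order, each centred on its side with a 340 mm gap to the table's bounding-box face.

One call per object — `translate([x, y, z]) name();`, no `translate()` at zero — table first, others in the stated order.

table();
translate([255, 327, 687]) bookshelf();
translate([529, -601, 0]) stool();
translate([529, 1291, 0]) stool();
translate([-599, 345, 0]) stool();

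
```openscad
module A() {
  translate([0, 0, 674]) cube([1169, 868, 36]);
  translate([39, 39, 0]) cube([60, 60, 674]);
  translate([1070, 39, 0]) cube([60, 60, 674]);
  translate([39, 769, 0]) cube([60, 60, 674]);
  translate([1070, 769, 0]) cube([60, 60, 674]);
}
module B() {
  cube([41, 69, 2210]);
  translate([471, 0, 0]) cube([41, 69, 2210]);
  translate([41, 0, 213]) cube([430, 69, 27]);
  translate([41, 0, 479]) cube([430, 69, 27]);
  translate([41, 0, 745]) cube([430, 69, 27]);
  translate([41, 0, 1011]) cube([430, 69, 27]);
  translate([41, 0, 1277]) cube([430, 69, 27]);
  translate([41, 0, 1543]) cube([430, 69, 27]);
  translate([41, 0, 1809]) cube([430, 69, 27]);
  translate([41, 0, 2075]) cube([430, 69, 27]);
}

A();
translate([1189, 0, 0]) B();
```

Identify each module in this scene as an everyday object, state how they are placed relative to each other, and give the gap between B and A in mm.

The ladder's nearest face is 20 mm from the table's +x face.

A is a table. B is a ladder. The ladder is on the floor beside the table on its +x side. The gap between the ladder and the table is 20 mm.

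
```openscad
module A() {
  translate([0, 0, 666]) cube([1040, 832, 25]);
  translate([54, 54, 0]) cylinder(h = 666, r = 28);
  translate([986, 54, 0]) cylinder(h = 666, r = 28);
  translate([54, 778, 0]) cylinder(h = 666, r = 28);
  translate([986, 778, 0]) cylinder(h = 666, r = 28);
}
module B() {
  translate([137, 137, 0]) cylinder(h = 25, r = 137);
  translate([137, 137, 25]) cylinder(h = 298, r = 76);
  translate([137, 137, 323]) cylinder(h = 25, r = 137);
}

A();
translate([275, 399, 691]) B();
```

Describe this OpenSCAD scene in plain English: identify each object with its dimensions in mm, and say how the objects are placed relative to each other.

A is a table: top 1040 mm (x) × 832 mm (y), 25 mm thick, upper face at z = 691 mm, on four round legs of 56 mm diameter, each leg's bounding box inset 26 mm from the nearest pair of top edges, running from z = 0 to the bottom of the top.

B is a spool: two coaxial disc flanges of radius 137 mm and thickness 25 mm, joined by a core cylinder of radius 76 mm and height 298 mm. The lower flange rests on z = 0 and the three cylinders share a vertical axis.

The spool is on top of the table.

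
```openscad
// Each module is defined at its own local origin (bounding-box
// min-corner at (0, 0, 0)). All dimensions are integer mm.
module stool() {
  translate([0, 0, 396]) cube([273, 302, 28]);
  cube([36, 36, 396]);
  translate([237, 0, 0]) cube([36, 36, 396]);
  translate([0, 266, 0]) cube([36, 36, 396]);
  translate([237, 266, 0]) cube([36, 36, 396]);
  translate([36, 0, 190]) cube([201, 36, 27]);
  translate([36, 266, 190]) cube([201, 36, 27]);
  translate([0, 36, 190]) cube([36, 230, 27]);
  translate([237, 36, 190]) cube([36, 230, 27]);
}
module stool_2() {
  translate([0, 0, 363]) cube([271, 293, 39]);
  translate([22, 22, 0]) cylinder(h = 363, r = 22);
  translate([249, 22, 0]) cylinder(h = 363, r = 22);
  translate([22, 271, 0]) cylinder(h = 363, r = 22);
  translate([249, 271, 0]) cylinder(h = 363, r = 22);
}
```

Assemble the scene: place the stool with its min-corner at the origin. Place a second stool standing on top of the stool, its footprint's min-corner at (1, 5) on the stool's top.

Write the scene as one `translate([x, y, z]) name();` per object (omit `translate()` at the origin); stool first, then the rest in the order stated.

stool();
translate([1, 5, 424]) stool_2();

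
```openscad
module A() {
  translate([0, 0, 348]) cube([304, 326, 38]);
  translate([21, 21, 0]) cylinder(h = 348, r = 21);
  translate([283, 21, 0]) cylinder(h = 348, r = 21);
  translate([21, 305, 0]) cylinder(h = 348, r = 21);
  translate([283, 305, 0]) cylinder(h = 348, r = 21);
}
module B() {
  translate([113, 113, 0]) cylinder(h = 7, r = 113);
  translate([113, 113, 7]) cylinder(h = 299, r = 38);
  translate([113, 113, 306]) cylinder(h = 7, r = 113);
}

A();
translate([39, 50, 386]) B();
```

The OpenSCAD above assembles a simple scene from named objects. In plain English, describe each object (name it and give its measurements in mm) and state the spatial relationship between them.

A is a simple wooden stool: a rectangular seat 304 mm (x) by 326 mm (y), 38 mm thick, top face at z = 386 mm, on four round legs, each 42 mm in diameter. The legs rest on z = 0, each leg's axis is inset half a diameter from the nearest pair of seat edges (so the leg's bounding box is flush with the corner).

B is a spool: two coaxial disc flanges of radius 113 mm and thickness 7 mm, joined by a core cylinder of radius 38 mm and height 299 mm. The lower flange rests on z = 0 and the three cylinders share a vertical axis.

The spool is on top of the stool, centred.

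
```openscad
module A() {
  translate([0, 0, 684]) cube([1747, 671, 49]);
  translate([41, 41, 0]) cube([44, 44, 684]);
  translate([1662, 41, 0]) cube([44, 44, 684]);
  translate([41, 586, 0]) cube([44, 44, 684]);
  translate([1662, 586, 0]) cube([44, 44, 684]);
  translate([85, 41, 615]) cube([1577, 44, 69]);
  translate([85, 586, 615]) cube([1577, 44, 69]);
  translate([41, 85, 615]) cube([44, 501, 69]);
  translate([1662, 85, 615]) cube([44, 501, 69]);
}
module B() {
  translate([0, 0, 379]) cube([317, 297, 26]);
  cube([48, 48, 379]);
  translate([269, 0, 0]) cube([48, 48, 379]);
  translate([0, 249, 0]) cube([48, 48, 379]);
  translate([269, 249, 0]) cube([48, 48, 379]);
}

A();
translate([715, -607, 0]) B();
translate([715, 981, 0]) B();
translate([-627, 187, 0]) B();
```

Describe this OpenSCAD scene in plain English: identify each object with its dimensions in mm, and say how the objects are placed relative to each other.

A is a table: top 1747 mm (x) × 671 mm (y), 49 mm thick, upper face at z = 733 mm, on four 44×44 mm square legs, each inset 41 mm from the nearest pair of top edges, running from z = 0 to the bottom of the top. Four apron rails, 44 mm thick and 69 mm tall, run between adjacent legs with their top edges flush with the underside of the top and their outer faces flush with the legs' outer faces.

B is a four-legged stool. The seat is a 317×297×26 mm slab whose top surface is at z = 405 mm; four square legs, each 48×48 mm in cross-section, run from the floor (z = 0) to the underside of the seat, each flush with a corner of the seat.

Three stools sit around the table at the −y, +y, −x sides.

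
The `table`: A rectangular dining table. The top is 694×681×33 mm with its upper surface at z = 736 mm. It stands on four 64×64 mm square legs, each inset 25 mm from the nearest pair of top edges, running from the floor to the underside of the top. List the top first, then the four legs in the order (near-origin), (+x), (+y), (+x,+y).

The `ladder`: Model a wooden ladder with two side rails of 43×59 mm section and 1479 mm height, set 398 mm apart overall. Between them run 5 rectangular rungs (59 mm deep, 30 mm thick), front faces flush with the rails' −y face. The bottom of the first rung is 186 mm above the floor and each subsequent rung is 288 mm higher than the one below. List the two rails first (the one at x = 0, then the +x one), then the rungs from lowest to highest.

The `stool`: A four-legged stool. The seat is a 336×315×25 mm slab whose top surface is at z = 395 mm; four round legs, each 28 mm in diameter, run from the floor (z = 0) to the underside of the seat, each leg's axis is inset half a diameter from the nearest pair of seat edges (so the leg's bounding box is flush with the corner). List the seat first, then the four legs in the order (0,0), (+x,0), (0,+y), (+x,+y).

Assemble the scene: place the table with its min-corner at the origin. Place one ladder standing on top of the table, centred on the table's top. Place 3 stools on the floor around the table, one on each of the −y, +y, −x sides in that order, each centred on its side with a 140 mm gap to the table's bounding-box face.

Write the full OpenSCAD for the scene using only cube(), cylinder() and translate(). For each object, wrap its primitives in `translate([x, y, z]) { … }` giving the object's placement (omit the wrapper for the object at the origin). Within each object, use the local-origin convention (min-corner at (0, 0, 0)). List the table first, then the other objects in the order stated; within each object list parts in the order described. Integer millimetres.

translate([0, 0, 703]) cube([694, 681, 33]);
translate([25, 25, 0]) cube([64, 64, 703]);
translate([605, 25, 0]) cube([64, 64, 703]);
translate([25, 592, 0]) cube([64, 64, 703]);
translate([605, 592, 0]) cube([64, 64, 703]);
translate([148, 311, 736]) {
  cube([43, 59, 1479]);
  translate([355, 0, 0]) cube([43, 59, 1479]);
  translate([43, 0, 186]) cube([312, 59, 30]);
  translate([43, 0, 474]) cube([312, 59, 30]);
  translate([43, 0, 762]) cube([312, 59, 30]);
  translate([43, 0, 1050]) cube([312, 59, 30]);
  translate([43, 0, 1338]) cube([312, 59, 30]);
}
translate([179, -455, 0]) {
  translate([0, 0, 370]) cube([336, 315, 25]);
  translate([14, 14, 0]) cylinder(h = 370, r = 14);
  translate([322, 14, 0]) cylinder(h = 370, r = 14);
  translate([14, 301, 0]) cylinder(h = 370, r = 14);
  translate([322, 301, 0]) cylinder(h = 370, r = 14);
}
translate([179, 821, 0]) {
  translate([0, 0, 370]) cube([336, 315, 25]);
  translate([14, 14, 0]) cylinder(h = 370, r = 14);
  translate([322, 14, 0]) cylinder(h = 370, r = 14);
  translate([14, 301, 0]) cylinder(h = 370, r = 14);
  translate([322, 301, 0]) cylinder(h = 370, r = 14);
}
translate([-476, 183, 0]) {
  translate([0, 0, 370]) cube([336, 315, 25]);
  translate([14, 14, 0]) cylinder(h = 370, r = 14);
  translate([322, 14, 0]) cylinder(h = 370, r = 14);
  translate([14, 301, 0]) cylinder(h = 370, r = 14);
  translate([322, 301, 0]) cylinder(h = 370, r = 14);
}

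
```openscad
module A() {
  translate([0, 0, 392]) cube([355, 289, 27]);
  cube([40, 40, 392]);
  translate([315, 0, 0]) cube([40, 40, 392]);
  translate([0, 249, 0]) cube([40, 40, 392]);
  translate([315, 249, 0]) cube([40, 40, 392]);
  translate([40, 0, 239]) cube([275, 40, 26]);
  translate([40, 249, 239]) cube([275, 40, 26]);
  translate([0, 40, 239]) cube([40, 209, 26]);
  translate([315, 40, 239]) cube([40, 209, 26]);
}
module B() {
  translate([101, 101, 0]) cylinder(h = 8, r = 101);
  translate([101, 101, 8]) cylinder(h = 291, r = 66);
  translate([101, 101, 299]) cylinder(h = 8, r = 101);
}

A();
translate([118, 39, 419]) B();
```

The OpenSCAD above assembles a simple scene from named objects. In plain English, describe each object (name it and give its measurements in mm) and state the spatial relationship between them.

A is a simple wooden stool: a rectangular seat 355 mm (x) by 289 mm (y), 27 mm thick, top face at z = 419 mm, on four square legs, each 40×40 mm in cross-section. The legs rest on z = 0, each flush with a corner of the seat. Four stretchers, 40 mm wide and 26 mm tall, connect adjacent legs with their undersides at z = 239 mm, each running between the inner faces of the legs it joins and aligned with the legs' outer faces on the other axis.

B is a spool: two coaxial disc flanges of radius 101 mm and thickness 8 mm, joined by a core cylinder of radius 66 mm and height 291 mm. The lower flange rests on z = 0 and the three cylinders share a vertical axis.

The spool is on top of the stool.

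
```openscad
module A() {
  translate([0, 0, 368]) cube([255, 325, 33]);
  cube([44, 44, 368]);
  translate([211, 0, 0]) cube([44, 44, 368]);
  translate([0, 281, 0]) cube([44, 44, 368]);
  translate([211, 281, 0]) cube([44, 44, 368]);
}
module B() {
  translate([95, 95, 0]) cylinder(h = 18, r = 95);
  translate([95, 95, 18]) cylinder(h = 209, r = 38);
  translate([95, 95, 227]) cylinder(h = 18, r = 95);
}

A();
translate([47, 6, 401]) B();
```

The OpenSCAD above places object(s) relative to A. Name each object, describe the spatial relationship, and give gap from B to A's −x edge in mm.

The spool's min-x is at 47; the stool's min-x is 0; gap = 47 mm.

A is a stool. B is a spool. The spool is on top of the stool. The gap from the spool to the stool's −x edge is 47 mm.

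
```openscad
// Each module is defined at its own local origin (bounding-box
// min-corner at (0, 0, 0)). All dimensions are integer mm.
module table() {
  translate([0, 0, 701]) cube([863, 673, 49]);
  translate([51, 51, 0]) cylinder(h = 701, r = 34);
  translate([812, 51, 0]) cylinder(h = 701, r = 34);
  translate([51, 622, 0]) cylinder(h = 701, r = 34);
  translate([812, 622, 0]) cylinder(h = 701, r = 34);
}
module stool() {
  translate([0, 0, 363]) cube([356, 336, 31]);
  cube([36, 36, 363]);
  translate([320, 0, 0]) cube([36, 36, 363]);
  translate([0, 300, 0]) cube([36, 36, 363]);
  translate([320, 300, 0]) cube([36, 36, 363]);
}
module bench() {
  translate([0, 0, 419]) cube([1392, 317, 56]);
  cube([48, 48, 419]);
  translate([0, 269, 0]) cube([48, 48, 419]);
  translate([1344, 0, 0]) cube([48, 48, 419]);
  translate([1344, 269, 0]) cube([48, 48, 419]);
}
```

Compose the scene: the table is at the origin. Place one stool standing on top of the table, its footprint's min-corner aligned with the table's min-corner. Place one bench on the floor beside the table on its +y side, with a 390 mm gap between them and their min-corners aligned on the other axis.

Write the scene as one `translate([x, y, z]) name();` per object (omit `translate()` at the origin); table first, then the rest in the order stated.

table();
translate([0, 0, 750]) stool();
translate([0, 1063, 0]) bench();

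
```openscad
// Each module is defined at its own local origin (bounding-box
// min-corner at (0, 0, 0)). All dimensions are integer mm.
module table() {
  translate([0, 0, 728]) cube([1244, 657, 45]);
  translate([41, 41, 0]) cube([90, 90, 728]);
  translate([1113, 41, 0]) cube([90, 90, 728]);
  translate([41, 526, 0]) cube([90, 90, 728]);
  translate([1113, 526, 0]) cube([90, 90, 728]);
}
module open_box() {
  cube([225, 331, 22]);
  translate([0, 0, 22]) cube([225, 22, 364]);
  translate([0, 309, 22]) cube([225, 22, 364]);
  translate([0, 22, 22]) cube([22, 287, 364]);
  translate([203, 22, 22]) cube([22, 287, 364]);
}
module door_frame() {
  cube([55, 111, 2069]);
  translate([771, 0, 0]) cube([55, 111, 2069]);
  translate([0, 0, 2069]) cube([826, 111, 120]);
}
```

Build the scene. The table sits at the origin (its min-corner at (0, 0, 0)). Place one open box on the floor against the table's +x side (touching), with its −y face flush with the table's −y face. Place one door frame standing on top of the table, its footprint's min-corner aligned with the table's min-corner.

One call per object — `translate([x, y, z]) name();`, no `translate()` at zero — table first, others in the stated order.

table();
translate([1244, 0, 0]) open_box();
translate([0, 0, 773]) door_frame();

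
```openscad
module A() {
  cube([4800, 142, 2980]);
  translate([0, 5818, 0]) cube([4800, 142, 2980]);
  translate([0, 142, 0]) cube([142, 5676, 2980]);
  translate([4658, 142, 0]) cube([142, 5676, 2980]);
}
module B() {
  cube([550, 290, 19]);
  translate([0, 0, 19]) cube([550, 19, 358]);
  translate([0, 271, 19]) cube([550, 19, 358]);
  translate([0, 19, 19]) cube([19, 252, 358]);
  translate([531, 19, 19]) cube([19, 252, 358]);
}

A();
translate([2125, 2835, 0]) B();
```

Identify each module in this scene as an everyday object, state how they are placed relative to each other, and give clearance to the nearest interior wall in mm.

Clearances: x = 1983, y = 2693; minimum 1983 mm.

A is a house frame. B is an open box. The open box sits inside the house frame, centred. The clearance to the nearest interior wall is 1983 mm.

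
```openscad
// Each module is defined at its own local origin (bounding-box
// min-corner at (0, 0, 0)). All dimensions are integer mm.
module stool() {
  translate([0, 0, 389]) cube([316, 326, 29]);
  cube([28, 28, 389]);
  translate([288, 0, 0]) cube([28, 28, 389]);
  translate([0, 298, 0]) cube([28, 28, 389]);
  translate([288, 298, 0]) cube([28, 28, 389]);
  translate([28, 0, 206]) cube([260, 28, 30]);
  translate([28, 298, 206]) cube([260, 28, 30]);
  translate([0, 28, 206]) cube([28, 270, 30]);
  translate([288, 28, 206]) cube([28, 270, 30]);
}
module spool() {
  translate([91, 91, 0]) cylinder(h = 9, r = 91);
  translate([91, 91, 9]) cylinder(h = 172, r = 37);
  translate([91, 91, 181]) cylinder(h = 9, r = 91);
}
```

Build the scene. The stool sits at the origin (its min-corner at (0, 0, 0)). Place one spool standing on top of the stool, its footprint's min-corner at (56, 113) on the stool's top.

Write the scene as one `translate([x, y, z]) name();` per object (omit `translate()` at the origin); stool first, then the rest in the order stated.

stool();
translate([56, 113, 418]) spool();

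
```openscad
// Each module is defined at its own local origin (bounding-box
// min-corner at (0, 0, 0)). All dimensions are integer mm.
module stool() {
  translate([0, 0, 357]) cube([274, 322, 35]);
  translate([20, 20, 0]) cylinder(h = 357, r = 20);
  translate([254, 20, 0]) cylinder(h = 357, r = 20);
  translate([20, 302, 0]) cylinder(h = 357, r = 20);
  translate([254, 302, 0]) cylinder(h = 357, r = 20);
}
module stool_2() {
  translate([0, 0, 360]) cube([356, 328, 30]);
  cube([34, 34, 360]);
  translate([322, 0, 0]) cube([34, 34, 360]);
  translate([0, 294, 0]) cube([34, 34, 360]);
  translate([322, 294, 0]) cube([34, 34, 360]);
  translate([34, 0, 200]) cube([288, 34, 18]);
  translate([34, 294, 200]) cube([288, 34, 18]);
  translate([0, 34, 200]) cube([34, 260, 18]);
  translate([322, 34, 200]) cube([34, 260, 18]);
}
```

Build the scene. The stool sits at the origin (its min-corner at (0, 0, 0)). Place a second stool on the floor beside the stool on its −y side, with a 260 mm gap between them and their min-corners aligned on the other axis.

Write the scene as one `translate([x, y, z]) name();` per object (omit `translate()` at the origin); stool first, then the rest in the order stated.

stool();
translate([0, -588, 0]) stool_2();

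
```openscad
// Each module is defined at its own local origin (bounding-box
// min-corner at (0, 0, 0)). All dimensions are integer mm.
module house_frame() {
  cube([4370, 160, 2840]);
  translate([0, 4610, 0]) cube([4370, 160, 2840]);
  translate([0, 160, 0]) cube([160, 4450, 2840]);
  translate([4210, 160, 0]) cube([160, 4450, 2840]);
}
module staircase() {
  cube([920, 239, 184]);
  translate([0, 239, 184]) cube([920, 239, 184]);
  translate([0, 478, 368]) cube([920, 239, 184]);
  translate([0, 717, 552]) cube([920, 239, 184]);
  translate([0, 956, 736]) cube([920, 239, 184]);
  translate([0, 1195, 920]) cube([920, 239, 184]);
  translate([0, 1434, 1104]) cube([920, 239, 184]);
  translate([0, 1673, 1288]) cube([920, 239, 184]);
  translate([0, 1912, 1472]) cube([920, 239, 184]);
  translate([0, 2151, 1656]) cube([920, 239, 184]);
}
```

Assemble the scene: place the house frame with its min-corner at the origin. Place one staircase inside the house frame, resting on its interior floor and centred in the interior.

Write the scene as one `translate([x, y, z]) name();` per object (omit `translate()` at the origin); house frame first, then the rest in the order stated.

house_frame();
translate([1725, 1190, 0]) staircase();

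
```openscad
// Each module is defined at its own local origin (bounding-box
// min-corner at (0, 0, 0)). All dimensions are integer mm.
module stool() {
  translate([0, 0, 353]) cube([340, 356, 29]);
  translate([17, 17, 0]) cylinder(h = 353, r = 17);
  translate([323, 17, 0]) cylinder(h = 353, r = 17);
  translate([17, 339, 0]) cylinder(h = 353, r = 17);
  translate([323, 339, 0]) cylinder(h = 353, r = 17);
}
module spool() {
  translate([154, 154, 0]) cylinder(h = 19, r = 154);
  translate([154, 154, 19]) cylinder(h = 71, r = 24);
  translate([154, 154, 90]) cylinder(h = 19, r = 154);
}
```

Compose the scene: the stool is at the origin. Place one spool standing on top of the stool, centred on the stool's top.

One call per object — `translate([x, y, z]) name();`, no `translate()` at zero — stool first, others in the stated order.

stool();
translate([16, 24, 382]) spool();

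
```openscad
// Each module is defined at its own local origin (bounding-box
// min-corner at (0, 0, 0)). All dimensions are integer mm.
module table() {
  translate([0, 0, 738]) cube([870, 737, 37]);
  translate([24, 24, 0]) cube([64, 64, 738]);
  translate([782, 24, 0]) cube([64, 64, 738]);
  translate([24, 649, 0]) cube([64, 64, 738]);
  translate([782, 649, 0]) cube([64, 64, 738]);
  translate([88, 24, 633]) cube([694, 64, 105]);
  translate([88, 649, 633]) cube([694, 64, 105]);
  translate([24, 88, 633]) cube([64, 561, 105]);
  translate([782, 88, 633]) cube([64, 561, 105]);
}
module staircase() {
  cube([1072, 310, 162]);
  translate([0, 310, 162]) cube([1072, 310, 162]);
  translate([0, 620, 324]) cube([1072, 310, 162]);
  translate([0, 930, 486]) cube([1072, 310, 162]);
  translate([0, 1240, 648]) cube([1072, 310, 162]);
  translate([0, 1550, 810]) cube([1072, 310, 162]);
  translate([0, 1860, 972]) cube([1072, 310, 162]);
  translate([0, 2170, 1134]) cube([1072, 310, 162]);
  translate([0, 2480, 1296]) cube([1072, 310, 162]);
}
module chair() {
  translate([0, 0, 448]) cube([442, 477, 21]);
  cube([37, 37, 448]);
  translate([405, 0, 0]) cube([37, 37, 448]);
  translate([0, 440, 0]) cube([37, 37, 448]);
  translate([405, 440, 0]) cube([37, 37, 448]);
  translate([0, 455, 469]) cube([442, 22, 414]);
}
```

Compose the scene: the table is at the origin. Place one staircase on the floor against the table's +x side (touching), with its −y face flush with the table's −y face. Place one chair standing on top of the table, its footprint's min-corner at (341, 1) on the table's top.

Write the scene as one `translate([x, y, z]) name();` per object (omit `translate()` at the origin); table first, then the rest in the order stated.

table();
translate([870, 0, 0]) staircase();
translate([341, 1, 775]) chair();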